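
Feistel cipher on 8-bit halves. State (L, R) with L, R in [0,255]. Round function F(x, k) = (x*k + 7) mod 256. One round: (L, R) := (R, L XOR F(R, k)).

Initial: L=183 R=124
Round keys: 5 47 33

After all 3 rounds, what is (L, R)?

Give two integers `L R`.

Answer: 127 162

Derivation:
Round 1 (k=5): L=124 R=196
Round 2 (k=47): L=196 R=127
Round 3 (k=33): L=127 R=162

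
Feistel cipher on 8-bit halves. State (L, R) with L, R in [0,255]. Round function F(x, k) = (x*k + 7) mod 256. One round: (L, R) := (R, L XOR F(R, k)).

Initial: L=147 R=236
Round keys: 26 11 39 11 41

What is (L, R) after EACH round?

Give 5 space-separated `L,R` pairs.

Round 1 (k=26): L=236 R=108
Round 2 (k=11): L=108 R=71
Round 3 (k=39): L=71 R=180
Round 4 (k=11): L=180 R=132
Round 5 (k=41): L=132 R=159

Answer: 236,108 108,71 71,180 180,132 132,159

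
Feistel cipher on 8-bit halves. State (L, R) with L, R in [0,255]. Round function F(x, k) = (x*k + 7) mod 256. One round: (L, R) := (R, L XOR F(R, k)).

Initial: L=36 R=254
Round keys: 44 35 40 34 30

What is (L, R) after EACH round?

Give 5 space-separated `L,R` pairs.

Answer: 254,139 139,246 246,252 252,137 137,233

Derivation:
Round 1 (k=44): L=254 R=139
Round 2 (k=35): L=139 R=246
Round 3 (k=40): L=246 R=252
Round 4 (k=34): L=252 R=137
Round 5 (k=30): L=137 R=233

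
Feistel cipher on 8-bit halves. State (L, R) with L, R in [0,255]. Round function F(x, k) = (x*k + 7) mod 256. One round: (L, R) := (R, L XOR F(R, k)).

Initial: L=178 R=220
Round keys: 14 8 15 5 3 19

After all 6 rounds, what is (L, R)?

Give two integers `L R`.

Answer: 117 33

Derivation:
Round 1 (k=14): L=220 R=189
Round 2 (k=8): L=189 R=51
Round 3 (k=15): L=51 R=185
Round 4 (k=5): L=185 R=151
Round 5 (k=3): L=151 R=117
Round 6 (k=19): L=117 R=33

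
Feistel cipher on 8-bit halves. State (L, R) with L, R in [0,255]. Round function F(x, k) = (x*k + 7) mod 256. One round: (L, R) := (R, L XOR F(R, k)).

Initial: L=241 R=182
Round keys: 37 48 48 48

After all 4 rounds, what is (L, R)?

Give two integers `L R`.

Round 1 (k=37): L=182 R=164
Round 2 (k=48): L=164 R=113
Round 3 (k=48): L=113 R=147
Round 4 (k=48): L=147 R=230

Answer: 147 230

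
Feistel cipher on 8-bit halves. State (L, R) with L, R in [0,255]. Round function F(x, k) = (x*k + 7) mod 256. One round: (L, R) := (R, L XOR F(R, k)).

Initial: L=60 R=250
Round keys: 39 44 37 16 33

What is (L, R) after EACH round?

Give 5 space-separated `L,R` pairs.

Answer: 250,33 33,73 73,181 181,30 30,80

Derivation:
Round 1 (k=39): L=250 R=33
Round 2 (k=44): L=33 R=73
Round 3 (k=37): L=73 R=181
Round 4 (k=16): L=181 R=30
Round 5 (k=33): L=30 R=80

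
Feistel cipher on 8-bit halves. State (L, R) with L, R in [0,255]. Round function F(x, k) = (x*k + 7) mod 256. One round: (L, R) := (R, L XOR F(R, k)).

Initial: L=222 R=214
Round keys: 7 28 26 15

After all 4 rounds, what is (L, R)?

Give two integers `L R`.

Answer: 6 92

Derivation:
Round 1 (k=7): L=214 R=63
Round 2 (k=28): L=63 R=61
Round 3 (k=26): L=61 R=6
Round 4 (k=15): L=6 R=92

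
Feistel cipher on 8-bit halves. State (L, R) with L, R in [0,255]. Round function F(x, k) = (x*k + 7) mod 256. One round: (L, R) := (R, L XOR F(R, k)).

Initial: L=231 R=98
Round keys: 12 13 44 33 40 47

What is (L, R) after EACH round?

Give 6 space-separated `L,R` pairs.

Round 1 (k=12): L=98 R=120
Round 2 (k=13): L=120 R=125
Round 3 (k=44): L=125 R=251
Round 4 (k=33): L=251 R=31
Round 5 (k=40): L=31 R=36
Round 6 (k=47): L=36 R=188

Answer: 98,120 120,125 125,251 251,31 31,36 36,188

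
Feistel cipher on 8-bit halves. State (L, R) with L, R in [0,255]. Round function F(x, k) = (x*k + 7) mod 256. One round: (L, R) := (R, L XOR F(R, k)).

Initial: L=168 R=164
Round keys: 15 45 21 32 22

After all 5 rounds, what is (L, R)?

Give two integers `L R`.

Round 1 (k=15): L=164 R=11
Round 2 (k=45): L=11 R=82
Round 3 (k=21): L=82 R=202
Round 4 (k=32): L=202 R=21
Round 5 (k=22): L=21 R=31

Answer: 21 31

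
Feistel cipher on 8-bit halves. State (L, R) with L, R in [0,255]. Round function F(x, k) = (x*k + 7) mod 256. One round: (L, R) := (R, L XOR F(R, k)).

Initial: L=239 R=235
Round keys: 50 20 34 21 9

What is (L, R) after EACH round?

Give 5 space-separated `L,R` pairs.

Answer: 235,2 2,196 196,13 13,220 220,206

Derivation:
Round 1 (k=50): L=235 R=2
Round 2 (k=20): L=2 R=196
Round 3 (k=34): L=196 R=13
Round 4 (k=21): L=13 R=220
Round 5 (k=9): L=220 R=206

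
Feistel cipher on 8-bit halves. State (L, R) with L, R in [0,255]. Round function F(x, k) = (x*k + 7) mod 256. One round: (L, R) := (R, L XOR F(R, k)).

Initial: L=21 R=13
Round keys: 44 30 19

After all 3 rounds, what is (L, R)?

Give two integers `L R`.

Answer: 22 255

Derivation:
Round 1 (k=44): L=13 R=86
Round 2 (k=30): L=86 R=22
Round 3 (k=19): L=22 R=255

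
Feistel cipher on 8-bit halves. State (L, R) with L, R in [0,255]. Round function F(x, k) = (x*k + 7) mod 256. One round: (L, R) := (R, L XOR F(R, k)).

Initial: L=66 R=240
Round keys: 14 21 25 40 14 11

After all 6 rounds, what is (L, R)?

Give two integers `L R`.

Round 1 (k=14): L=240 R=101
Round 2 (k=21): L=101 R=160
Round 3 (k=25): L=160 R=194
Round 4 (k=40): L=194 R=247
Round 5 (k=14): L=247 R=75
Round 6 (k=11): L=75 R=183

Answer: 75 183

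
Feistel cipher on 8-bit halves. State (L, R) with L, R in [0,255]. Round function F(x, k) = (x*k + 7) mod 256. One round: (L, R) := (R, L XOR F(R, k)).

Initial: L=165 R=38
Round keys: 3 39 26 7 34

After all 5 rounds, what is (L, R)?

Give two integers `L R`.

Round 1 (k=3): L=38 R=220
Round 2 (k=39): L=220 R=173
Round 3 (k=26): L=173 R=69
Round 4 (k=7): L=69 R=71
Round 5 (k=34): L=71 R=48

Answer: 71 48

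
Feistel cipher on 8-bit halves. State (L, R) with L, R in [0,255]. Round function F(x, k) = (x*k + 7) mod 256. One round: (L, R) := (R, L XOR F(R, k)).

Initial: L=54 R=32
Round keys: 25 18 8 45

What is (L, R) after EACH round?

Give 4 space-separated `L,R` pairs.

Answer: 32,17 17,25 25,222 222,20

Derivation:
Round 1 (k=25): L=32 R=17
Round 2 (k=18): L=17 R=25
Round 3 (k=8): L=25 R=222
Round 4 (k=45): L=222 R=20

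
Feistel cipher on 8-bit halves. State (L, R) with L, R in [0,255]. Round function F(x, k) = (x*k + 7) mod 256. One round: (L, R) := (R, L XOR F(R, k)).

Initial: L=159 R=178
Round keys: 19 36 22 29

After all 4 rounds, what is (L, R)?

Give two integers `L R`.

Answer: 103 207

Derivation:
Round 1 (k=19): L=178 R=162
Round 2 (k=36): L=162 R=125
Round 3 (k=22): L=125 R=103
Round 4 (k=29): L=103 R=207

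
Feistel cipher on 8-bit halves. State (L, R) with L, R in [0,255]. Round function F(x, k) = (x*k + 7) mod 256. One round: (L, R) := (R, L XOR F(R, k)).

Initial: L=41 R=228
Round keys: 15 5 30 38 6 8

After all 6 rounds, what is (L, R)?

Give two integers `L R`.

Round 1 (k=15): L=228 R=74
Round 2 (k=5): L=74 R=157
Round 3 (k=30): L=157 R=39
Round 4 (k=38): L=39 R=76
Round 5 (k=6): L=76 R=232
Round 6 (k=8): L=232 R=11

Answer: 232 11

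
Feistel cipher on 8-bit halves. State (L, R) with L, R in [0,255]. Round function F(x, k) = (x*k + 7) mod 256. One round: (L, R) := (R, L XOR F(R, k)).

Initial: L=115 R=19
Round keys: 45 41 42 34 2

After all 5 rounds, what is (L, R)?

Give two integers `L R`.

Round 1 (k=45): L=19 R=45
Round 2 (k=41): L=45 R=47
Round 3 (k=42): L=47 R=144
Round 4 (k=34): L=144 R=8
Round 5 (k=2): L=8 R=135

Answer: 8 135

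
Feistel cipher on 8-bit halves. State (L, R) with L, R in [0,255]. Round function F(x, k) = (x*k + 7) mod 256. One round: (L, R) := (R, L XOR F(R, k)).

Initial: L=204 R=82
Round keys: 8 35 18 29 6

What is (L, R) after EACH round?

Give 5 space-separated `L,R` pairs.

Round 1 (k=8): L=82 R=91
Round 2 (k=35): L=91 R=42
Round 3 (k=18): L=42 R=160
Round 4 (k=29): L=160 R=13
Round 5 (k=6): L=13 R=245

Answer: 82,91 91,42 42,160 160,13 13,245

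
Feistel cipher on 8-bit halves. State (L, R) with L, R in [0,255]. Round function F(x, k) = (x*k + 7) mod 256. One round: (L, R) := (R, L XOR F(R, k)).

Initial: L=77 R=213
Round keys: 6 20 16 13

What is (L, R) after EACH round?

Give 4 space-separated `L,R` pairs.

Round 1 (k=6): L=213 R=72
Round 2 (k=20): L=72 R=114
Round 3 (k=16): L=114 R=111
Round 4 (k=13): L=111 R=216

Answer: 213,72 72,114 114,111 111,216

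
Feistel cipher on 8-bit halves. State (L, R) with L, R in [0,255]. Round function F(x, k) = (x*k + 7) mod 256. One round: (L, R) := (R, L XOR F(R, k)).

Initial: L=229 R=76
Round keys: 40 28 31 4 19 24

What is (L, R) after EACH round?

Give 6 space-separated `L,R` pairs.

Round 1 (k=40): L=76 R=2
Round 2 (k=28): L=2 R=115
Round 3 (k=31): L=115 R=246
Round 4 (k=4): L=246 R=172
Round 5 (k=19): L=172 R=61
Round 6 (k=24): L=61 R=19

Answer: 76,2 2,115 115,246 246,172 172,61 61,19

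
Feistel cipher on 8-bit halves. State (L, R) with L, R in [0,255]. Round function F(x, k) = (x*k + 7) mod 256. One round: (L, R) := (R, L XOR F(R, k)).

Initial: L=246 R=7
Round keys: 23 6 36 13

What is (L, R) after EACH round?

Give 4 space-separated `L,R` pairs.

Round 1 (k=23): L=7 R=94
Round 2 (k=6): L=94 R=60
Round 3 (k=36): L=60 R=41
Round 4 (k=13): L=41 R=32

Answer: 7,94 94,60 60,41 41,32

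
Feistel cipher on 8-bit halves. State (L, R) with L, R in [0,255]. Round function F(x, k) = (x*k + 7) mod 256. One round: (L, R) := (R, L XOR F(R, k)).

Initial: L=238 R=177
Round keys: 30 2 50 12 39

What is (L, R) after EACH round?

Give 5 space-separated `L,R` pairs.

Round 1 (k=30): L=177 R=43
Round 2 (k=2): L=43 R=236
Round 3 (k=50): L=236 R=52
Round 4 (k=12): L=52 R=155
Round 5 (k=39): L=155 R=144

Answer: 177,43 43,236 236,52 52,155 155,144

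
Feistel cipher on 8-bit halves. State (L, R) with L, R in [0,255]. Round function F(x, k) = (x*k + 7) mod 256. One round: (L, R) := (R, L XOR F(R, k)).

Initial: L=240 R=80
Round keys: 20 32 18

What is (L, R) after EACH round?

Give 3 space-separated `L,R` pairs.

Round 1 (k=20): L=80 R=183
Round 2 (k=32): L=183 R=183
Round 3 (k=18): L=183 R=82

Answer: 80,183 183,183 183,82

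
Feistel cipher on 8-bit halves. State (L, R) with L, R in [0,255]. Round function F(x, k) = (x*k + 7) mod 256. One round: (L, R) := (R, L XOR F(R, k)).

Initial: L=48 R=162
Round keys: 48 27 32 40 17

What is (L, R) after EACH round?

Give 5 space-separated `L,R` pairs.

Answer: 162,87 87,150 150,144 144,17 17,184

Derivation:
Round 1 (k=48): L=162 R=87
Round 2 (k=27): L=87 R=150
Round 3 (k=32): L=150 R=144
Round 4 (k=40): L=144 R=17
Round 5 (k=17): L=17 R=184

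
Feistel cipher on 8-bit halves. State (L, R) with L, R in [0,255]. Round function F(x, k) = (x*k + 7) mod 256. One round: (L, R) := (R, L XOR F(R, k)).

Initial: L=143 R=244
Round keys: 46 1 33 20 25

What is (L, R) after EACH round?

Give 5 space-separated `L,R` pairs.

Round 1 (k=46): L=244 R=80
Round 2 (k=1): L=80 R=163
Round 3 (k=33): L=163 R=90
Round 4 (k=20): L=90 R=172
Round 5 (k=25): L=172 R=137

Answer: 244,80 80,163 163,90 90,172 172,137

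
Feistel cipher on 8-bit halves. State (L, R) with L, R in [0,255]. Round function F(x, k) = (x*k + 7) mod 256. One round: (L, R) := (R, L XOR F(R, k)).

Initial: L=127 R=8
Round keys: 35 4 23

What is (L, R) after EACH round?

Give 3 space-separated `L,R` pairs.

Answer: 8,96 96,143 143,128

Derivation:
Round 1 (k=35): L=8 R=96
Round 2 (k=4): L=96 R=143
Round 3 (k=23): L=143 R=128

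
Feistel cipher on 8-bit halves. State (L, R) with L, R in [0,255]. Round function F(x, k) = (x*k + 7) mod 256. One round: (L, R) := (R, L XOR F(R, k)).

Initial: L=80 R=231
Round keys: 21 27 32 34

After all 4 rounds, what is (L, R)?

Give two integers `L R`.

Answer: 237 147

Derivation:
Round 1 (k=21): L=231 R=170
Round 2 (k=27): L=170 R=18
Round 3 (k=32): L=18 R=237
Round 4 (k=34): L=237 R=147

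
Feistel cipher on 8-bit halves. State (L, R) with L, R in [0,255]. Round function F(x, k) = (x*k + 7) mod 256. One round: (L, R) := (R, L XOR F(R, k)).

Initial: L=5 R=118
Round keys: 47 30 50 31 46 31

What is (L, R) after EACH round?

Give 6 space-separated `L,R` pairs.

Round 1 (k=47): L=118 R=180
Round 2 (k=30): L=180 R=105
Round 3 (k=50): L=105 R=61
Round 4 (k=31): L=61 R=3
Round 5 (k=46): L=3 R=172
Round 6 (k=31): L=172 R=216

Answer: 118,180 180,105 105,61 61,3 3,172 172,216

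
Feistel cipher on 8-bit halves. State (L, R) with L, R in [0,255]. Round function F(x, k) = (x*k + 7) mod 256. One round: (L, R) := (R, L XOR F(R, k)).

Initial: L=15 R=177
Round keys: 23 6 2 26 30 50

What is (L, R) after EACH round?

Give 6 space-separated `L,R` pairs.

Round 1 (k=23): L=177 R=225
Round 2 (k=6): L=225 R=252
Round 3 (k=2): L=252 R=30
Round 4 (k=26): L=30 R=239
Round 5 (k=30): L=239 R=23
Round 6 (k=50): L=23 R=106

Answer: 177,225 225,252 252,30 30,239 239,23 23,106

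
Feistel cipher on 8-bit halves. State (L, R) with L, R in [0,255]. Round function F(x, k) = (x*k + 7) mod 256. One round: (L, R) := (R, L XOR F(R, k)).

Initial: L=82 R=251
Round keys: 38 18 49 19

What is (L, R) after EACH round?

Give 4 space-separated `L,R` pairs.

Answer: 251,27 27,22 22,38 38,207

Derivation:
Round 1 (k=38): L=251 R=27
Round 2 (k=18): L=27 R=22
Round 3 (k=49): L=22 R=38
Round 4 (k=19): L=38 R=207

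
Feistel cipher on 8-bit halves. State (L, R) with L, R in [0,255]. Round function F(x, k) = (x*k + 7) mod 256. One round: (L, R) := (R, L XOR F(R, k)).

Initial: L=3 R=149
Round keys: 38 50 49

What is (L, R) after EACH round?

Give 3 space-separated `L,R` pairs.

Round 1 (k=38): L=149 R=38
Round 2 (k=50): L=38 R=230
Round 3 (k=49): L=230 R=43

Answer: 149,38 38,230 230,43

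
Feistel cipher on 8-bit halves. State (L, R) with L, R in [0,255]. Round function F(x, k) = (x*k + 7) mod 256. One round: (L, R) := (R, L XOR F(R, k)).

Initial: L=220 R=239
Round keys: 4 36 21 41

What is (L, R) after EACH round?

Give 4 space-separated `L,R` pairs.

Answer: 239,31 31,140 140,156 156,143

Derivation:
Round 1 (k=4): L=239 R=31
Round 2 (k=36): L=31 R=140
Round 3 (k=21): L=140 R=156
Round 4 (k=41): L=156 R=143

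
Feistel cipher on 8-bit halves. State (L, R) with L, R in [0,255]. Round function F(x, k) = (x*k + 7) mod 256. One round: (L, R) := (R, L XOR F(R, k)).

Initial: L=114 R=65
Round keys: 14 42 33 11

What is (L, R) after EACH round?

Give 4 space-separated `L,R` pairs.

Answer: 65,231 231,172 172,212 212,143

Derivation:
Round 1 (k=14): L=65 R=231
Round 2 (k=42): L=231 R=172
Round 3 (k=33): L=172 R=212
Round 4 (k=11): L=212 R=143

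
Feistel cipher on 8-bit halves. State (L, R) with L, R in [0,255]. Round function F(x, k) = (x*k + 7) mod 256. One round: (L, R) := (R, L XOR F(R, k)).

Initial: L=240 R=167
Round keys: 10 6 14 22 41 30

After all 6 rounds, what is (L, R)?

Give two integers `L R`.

Round 1 (k=10): L=167 R=125
Round 2 (k=6): L=125 R=82
Round 3 (k=14): L=82 R=254
Round 4 (k=22): L=254 R=137
Round 5 (k=41): L=137 R=6
Round 6 (k=30): L=6 R=50

Answer: 6 50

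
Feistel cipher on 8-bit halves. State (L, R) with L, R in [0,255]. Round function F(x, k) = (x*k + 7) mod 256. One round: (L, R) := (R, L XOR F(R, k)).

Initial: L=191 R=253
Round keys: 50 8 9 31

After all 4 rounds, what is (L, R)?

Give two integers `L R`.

Answer: 47 50

Derivation:
Round 1 (k=50): L=253 R=206
Round 2 (k=8): L=206 R=138
Round 3 (k=9): L=138 R=47
Round 4 (k=31): L=47 R=50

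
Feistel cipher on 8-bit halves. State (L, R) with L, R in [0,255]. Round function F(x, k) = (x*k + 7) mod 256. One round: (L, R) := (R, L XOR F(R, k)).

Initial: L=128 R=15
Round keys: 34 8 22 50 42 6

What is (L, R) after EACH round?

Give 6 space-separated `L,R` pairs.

Answer: 15,133 133,32 32,66 66,203 203,23 23,90

Derivation:
Round 1 (k=34): L=15 R=133
Round 2 (k=8): L=133 R=32
Round 3 (k=22): L=32 R=66
Round 4 (k=50): L=66 R=203
Round 5 (k=42): L=203 R=23
Round 6 (k=6): L=23 R=90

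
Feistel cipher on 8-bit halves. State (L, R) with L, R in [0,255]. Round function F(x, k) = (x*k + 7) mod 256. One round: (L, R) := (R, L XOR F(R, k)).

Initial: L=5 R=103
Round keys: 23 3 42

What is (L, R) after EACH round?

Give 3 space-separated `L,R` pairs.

Answer: 103,77 77,137 137,204

Derivation:
Round 1 (k=23): L=103 R=77
Round 2 (k=3): L=77 R=137
Round 3 (k=42): L=137 R=204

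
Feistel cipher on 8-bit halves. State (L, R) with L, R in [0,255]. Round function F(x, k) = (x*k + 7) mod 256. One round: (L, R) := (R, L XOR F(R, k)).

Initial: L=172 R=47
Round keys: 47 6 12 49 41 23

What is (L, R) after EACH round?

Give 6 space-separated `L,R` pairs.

Round 1 (k=47): L=47 R=4
Round 2 (k=6): L=4 R=48
Round 3 (k=12): L=48 R=67
Round 4 (k=49): L=67 R=234
Round 5 (k=41): L=234 R=194
Round 6 (k=23): L=194 R=159

Answer: 47,4 4,48 48,67 67,234 234,194 194,159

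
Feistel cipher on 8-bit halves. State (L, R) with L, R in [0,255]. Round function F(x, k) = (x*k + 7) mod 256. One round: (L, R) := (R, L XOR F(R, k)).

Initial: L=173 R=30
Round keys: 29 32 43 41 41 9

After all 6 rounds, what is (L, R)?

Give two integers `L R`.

Round 1 (k=29): L=30 R=192
Round 2 (k=32): L=192 R=25
Round 3 (k=43): L=25 R=250
Round 4 (k=41): L=250 R=8
Round 5 (k=41): L=8 R=181
Round 6 (k=9): L=181 R=108

Answer: 181 108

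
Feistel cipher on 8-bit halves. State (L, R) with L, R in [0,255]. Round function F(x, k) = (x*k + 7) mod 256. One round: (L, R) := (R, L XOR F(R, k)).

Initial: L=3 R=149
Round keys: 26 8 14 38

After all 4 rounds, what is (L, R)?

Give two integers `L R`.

Answer: 137 159

Derivation:
Round 1 (k=26): L=149 R=42
Round 2 (k=8): L=42 R=194
Round 3 (k=14): L=194 R=137
Round 4 (k=38): L=137 R=159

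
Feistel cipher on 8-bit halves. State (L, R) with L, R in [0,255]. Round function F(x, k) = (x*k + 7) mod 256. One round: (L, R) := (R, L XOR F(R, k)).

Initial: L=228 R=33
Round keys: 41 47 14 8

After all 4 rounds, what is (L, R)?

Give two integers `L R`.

Answer: 119 141

Derivation:
Round 1 (k=41): L=33 R=180
Round 2 (k=47): L=180 R=50
Round 3 (k=14): L=50 R=119
Round 4 (k=8): L=119 R=141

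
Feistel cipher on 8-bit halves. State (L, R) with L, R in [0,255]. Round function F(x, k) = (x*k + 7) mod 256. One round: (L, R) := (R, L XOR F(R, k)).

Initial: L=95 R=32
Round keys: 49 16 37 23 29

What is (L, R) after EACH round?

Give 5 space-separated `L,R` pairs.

Answer: 32,120 120,167 167,82 82,194 194,83

Derivation:
Round 1 (k=49): L=32 R=120
Round 2 (k=16): L=120 R=167
Round 3 (k=37): L=167 R=82
Round 4 (k=23): L=82 R=194
Round 5 (k=29): L=194 R=83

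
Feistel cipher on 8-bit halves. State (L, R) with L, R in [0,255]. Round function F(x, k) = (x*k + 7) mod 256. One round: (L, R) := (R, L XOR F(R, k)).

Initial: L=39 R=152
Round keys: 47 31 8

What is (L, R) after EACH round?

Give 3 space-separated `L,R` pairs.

Round 1 (k=47): L=152 R=200
Round 2 (k=31): L=200 R=167
Round 3 (k=8): L=167 R=247

Answer: 152,200 200,167 167,247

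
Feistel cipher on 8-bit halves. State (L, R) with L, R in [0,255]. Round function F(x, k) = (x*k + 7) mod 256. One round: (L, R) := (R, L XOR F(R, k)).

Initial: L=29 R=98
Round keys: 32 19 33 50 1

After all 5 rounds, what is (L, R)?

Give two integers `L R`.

Answer: 88 187

Derivation:
Round 1 (k=32): L=98 R=90
Round 2 (k=19): L=90 R=215
Round 3 (k=33): L=215 R=228
Round 4 (k=50): L=228 R=88
Round 5 (k=1): L=88 R=187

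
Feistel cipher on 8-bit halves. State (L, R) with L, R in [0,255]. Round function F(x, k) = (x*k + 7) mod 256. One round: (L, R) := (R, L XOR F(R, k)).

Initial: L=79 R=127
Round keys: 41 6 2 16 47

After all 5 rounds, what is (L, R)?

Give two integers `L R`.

Answer: 181 120

Derivation:
Round 1 (k=41): L=127 R=17
Round 2 (k=6): L=17 R=18
Round 3 (k=2): L=18 R=58
Round 4 (k=16): L=58 R=181
Round 5 (k=47): L=181 R=120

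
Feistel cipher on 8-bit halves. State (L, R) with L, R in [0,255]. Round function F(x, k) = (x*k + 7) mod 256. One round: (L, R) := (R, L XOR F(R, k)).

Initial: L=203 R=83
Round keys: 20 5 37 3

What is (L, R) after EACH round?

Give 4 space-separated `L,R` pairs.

Answer: 83,72 72,60 60,251 251,196

Derivation:
Round 1 (k=20): L=83 R=72
Round 2 (k=5): L=72 R=60
Round 3 (k=37): L=60 R=251
Round 4 (k=3): L=251 R=196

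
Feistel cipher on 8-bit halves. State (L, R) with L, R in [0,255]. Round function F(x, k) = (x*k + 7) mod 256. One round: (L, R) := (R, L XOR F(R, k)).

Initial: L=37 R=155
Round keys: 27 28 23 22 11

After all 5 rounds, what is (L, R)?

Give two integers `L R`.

Answer: 139 250

Derivation:
Round 1 (k=27): L=155 R=69
Round 2 (k=28): L=69 R=8
Round 3 (k=23): L=8 R=250
Round 4 (k=22): L=250 R=139
Round 5 (k=11): L=139 R=250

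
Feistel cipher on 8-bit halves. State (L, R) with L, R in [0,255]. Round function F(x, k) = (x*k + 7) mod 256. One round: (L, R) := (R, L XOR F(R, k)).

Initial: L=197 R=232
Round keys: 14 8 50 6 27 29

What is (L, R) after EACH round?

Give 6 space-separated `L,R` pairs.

Answer: 232,114 114,127 127,167 167,142 142,166 166,91

Derivation:
Round 1 (k=14): L=232 R=114
Round 2 (k=8): L=114 R=127
Round 3 (k=50): L=127 R=167
Round 4 (k=6): L=167 R=142
Round 5 (k=27): L=142 R=166
Round 6 (k=29): L=166 R=91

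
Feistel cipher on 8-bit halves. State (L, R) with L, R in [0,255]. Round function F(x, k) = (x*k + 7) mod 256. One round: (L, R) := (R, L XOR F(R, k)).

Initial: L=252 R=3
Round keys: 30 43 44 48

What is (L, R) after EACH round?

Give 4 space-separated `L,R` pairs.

Round 1 (k=30): L=3 R=157
Round 2 (k=43): L=157 R=101
Round 3 (k=44): L=101 R=254
Round 4 (k=48): L=254 R=194

Answer: 3,157 157,101 101,254 254,194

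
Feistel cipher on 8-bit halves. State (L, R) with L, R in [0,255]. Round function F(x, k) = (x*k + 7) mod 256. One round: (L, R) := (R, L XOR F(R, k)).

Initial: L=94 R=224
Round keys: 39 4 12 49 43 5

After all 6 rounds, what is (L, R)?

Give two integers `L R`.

Round 1 (k=39): L=224 R=121
Round 2 (k=4): L=121 R=11
Round 3 (k=12): L=11 R=242
Round 4 (k=49): L=242 R=82
Round 5 (k=43): L=82 R=63
Round 6 (k=5): L=63 R=16

Answer: 63 16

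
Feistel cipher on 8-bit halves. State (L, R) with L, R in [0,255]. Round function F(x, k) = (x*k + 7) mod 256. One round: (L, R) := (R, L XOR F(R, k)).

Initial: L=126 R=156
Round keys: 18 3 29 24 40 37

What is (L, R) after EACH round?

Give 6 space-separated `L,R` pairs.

Answer: 156,129 129,22 22,4 4,113 113,171 171,207

Derivation:
Round 1 (k=18): L=156 R=129
Round 2 (k=3): L=129 R=22
Round 3 (k=29): L=22 R=4
Round 4 (k=24): L=4 R=113
Round 5 (k=40): L=113 R=171
Round 6 (k=37): L=171 R=207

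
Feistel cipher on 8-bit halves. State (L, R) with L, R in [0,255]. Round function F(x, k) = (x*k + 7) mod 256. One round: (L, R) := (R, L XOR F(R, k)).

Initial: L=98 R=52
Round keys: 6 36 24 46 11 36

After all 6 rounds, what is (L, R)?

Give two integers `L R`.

Answer: 217 167

Derivation:
Round 1 (k=6): L=52 R=93
Round 2 (k=36): L=93 R=47
Round 3 (k=24): L=47 R=50
Round 4 (k=46): L=50 R=44
Round 5 (k=11): L=44 R=217
Round 6 (k=36): L=217 R=167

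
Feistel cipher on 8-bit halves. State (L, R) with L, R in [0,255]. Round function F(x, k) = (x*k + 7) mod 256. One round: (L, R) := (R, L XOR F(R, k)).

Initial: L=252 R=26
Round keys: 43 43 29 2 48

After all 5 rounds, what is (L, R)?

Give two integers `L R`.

Answer: 35 41

Derivation:
Round 1 (k=43): L=26 R=153
Round 2 (k=43): L=153 R=160
Round 3 (k=29): L=160 R=190
Round 4 (k=2): L=190 R=35
Round 5 (k=48): L=35 R=41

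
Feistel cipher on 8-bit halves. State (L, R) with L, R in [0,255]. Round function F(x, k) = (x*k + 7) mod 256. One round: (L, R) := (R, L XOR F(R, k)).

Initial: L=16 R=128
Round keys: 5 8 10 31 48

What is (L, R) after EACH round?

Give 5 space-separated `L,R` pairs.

Round 1 (k=5): L=128 R=151
Round 2 (k=8): L=151 R=63
Round 3 (k=10): L=63 R=234
Round 4 (k=31): L=234 R=98
Round 5 (k=48): L=98 R=141

Answer: 128,151 151,63 63,234 234,98 98,141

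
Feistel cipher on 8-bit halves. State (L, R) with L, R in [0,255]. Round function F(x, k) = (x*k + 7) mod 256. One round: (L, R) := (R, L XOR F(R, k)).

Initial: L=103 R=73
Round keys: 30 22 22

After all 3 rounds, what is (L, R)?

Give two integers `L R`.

Answer: 154 177

Derivation:
Round 1 (k=30): L=73 R=242
Round 2 (k=22): L=242 R=154
Round 3 (k=22): L=154 R=177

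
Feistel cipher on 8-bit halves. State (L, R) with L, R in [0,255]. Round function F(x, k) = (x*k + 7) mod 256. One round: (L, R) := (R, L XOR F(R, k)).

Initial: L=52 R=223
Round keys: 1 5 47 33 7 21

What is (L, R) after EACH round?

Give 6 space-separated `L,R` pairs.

Answer: 223,210 210,254 254,123 123,28 28,176 176,107

Derivation:
Round 1 (k=1): L=223 R=210
Round 2 (k=5): L=210 R=254
Round 3 (k=47): L=254 R=123
Round 4 (k=33): L=123 R=28
Round 5 (k=7): L=28 R=176
Round 6 (k=21): L=176 R=107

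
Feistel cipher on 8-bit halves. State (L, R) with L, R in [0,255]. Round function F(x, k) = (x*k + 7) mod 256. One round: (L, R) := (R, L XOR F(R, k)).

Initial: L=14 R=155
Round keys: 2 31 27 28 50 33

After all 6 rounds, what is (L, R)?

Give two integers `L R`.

Round 1 (k=2): L=155 R=51
Round 2 (k=31): L=51 R=175
Round 3 (k=27): L=175 R=79
Round 4 (k=28): L=79 R=4
Round 5 (k=50): L=4 R=128
Round 6 (k=33): L=128 R=131

Answer: 128 131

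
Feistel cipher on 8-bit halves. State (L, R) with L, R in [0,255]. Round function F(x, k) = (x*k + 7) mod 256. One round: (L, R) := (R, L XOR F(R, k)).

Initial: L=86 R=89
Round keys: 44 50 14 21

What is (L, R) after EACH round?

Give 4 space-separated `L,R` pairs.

Round 1 (k=44): L=89 R=5
Round 2 (k=50): L=5 R=88
Round 3 (k=14): L=88 R=210
Round 4 (k=21): L=210 R=25

Answer: 89,5 5,88 88,210 210,25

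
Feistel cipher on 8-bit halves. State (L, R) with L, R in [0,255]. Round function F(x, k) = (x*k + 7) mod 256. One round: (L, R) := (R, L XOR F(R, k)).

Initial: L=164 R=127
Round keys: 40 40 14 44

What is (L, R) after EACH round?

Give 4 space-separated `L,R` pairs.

Round 1 (k=40): L=127 R=123
Round 2 (k=40): L=123 R=64
Round 3 (k=14): L=64 R=252
Round 4 (k=44): L=252 R=23

Answer: 127,123 123,64 64,252 252,23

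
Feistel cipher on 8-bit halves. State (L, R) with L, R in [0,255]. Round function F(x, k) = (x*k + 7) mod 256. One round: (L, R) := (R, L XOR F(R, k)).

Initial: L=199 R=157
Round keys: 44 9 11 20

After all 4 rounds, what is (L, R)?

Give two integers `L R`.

Answer: 221 61

Derivation:
Round 1 (k=44): L=157 R=196
Round 2 (k=9): L=196 R=118
Round 3 (k=11): L=118 R=221
Round 4 (k=20): L=221 R=61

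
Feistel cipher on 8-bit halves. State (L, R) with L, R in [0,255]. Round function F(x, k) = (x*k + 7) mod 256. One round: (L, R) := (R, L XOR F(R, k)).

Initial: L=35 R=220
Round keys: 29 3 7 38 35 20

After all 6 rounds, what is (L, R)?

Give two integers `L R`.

Answer: 135 231

Derivation:
Round 1 (k=29): L=220 R=208
Round 2 (k=3): L=208 R=171
Round 3 (k=7): L=171 R=100
Round 4 (k=38): L=100 R=116
Round 5 (k=35): L=116 R=135
Round 6 (k=20): L=135 R=231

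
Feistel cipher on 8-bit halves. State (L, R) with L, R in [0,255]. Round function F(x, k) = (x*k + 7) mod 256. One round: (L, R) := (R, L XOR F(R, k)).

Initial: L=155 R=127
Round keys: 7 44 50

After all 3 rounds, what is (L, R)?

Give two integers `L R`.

Round 1 (k=7): L=127 R=27
Round 2 (k=44): L=27 R=212
Round 3 (k=50): L=212 R=116

Answer: 212 116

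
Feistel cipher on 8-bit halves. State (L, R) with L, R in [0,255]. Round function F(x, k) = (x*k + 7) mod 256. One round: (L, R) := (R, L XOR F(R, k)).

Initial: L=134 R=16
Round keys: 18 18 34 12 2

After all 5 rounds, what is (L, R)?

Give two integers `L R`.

Round 1 (k=18): L=16 R=161
Round 2 (k=18): L=161 R=73
Round 3 (k=34): L=73 R=24
Round 4 (k=12): L=24 R=110
Round 5 (k=2): L=110 R=251

Answer: 110 251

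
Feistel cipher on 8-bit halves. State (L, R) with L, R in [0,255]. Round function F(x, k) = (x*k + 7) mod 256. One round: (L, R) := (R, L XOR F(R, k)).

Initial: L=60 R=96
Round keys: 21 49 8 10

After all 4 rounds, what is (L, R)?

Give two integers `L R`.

Round 1 (k=21): L=96 R=219
Round 2 (k=49): L=219 R=146
Round 3 (k=8): L=146 R=76
Round 4 (k=10): L=76 R=109

Answer: 76 109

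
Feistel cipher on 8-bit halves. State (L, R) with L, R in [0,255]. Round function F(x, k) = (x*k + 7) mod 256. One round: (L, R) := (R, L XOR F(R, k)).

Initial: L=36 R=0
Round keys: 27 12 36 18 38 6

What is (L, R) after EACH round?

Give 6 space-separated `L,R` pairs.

Round 1 (k=27): L=0 R=35
Round 2 (k=12): L=35 R=171
Round 3 (k=36): L=171 R=48
Round 4 (k=18): L=48 R=204
Round 5 (k=38): L=204 R=127
Round 6 (k=6): L=127 R=205

Answer: 0,35 35,171 171,48 48,204 204,127 127,205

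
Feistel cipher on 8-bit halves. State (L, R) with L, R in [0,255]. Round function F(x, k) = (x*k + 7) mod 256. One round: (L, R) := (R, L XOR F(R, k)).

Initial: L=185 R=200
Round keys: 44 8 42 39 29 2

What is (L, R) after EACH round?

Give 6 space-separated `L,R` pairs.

Answer: 200,222 222,63 63,131 131,195 195,157 157,130

Derivation:
Round 1 (k=44): L=200 R=222
Round 2 (k=8): L=222 R=63
Round 3 (k=42): L=63 R=131
Round 4 (k=39): L=131 R=195
Round 5 (k=29): L=195 R=157
Round 6 (k=2): L=157 R=130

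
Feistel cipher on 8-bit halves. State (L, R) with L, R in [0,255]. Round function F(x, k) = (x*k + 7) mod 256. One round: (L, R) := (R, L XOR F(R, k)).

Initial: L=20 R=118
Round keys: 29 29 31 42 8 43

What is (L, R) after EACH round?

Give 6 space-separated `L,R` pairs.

Answer: 118,113 113,162 162,212 212,109 109,187 187,29

Derivation:
Round 1 (k=29): L=118 R=113
Round 2 (k=29): L=113 R=162
Round 3 (k=31): L=162 R=212
Round 4 (k=42): L=212 R=109
Round 5 (k=8): L=109 R=187
Round 6 (k=43): L=187 R=29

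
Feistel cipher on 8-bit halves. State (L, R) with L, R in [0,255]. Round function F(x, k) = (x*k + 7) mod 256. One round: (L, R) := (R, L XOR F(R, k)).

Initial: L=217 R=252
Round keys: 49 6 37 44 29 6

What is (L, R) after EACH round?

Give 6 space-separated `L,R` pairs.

Round 1 (k=49): L=252 R=154
Round 2 (k=6): L=154 R=95
Round 3 (k=37): L=95 R=88
Round 4 (k=44): L=88 R=120
Round 5 (k=29): L=120 R=199
Round 6 (k=6): L=199 R=201

Answer: 252,154 154,95 95,88 88,120 120,199 199,201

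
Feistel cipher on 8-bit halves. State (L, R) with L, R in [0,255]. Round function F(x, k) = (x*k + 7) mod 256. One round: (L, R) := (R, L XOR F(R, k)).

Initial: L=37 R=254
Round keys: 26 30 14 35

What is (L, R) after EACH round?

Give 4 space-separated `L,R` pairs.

Round 1 (k=26): L=254 R=246
Round 2 (k=30): L=246 R=37
Round 3 (k=14): L=37 R=251
Round 4 (k=35): L=251 R=125

Answer: 254,246 246,37 37,251 251,125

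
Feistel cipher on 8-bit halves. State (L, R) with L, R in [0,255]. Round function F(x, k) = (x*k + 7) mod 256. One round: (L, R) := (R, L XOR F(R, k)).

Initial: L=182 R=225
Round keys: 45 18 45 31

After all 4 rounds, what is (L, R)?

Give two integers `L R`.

Round 1 (k=45): L=225 R=34
Round 2 (k=18): L=34 R=138
Round 3 (k=45): L=138 R=107
Round 4 (k=31): L=107 R=118

Answer: 107 118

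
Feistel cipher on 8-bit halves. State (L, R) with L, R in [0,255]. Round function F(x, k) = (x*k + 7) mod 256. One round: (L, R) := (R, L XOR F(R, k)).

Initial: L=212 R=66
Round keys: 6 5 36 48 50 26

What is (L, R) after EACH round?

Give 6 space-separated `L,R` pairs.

Answer: 66,71 71,40 40,224 224,47 47,213 213,134

Derivation:
Round 1 (k=6): L=66 R=71
Round 2 (k=5): L=71 R=40
Round 3 (k=36): L=40 R=224
Round 4 (k=48): L=224 R=47
Round 5 (k=50): L=47 R=213
Round 6 (k=26): L=213 R=134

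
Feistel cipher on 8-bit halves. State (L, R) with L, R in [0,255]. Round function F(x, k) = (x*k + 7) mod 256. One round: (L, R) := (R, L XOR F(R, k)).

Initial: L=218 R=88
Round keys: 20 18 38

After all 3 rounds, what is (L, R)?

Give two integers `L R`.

Answer: 9 96

Derivation:
Round 1 (k=20): L=88 R=61
Round 2 (k=18): L=61 R=9
Round 3 (k=38): L=9 R=96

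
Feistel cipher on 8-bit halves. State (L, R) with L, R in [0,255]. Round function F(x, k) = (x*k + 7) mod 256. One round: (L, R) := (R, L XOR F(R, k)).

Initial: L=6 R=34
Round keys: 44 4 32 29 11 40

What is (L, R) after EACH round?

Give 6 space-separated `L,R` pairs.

Answer: 34,217 217,73 73,254 254,132 132,77 77,139

Derivation:
Round 1 (k=44): L=34 R=217
Round 2 (k=4): L=217 R=73
Round 3 (k=32): L=73 R=254
Round 4 (k=29): L=254 R=132
Round 5 (k=11): L=132 R=77
Round 6 (k=40): L=77 R=139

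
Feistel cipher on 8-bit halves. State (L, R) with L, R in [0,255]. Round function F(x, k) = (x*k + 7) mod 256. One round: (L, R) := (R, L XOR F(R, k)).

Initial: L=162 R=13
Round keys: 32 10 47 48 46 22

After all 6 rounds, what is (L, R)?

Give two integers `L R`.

Answer: 231 242

Derivation:
Round 1 (k=32): L=13 R=5
Round 2 (k=10): L=5 R=52
Round 3 (k=47): L=52 R=150
Round 4 (k=48): L=150 R=19
Round 5 (k=46): L=19 R=231
Round 6 (k=22): L=231 R=242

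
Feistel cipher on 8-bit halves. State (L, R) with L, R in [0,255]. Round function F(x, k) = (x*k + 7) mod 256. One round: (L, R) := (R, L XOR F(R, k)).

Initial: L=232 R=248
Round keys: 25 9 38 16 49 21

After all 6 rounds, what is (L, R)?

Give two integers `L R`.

Round 1 (k=25): L=248 R=215
Round 2 (k=9): L=215 R=110
Round 3 (k=38): L=110 R=140
Round 4 (k=16): L=140 R=169
Round 5 (k=49): L=169 R=236
Round 6 (k=21): L=236 R=202

Answer: 236 202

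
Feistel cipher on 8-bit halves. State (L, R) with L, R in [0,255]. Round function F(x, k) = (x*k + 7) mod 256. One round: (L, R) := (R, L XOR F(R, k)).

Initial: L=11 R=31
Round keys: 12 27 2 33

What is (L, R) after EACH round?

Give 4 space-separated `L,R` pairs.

Answer: 31,112 112,200 200,231 231,6

Derivation:
Round 1 (k=12): L=31 R=112
Round 2 (k=27): L=112 R=200
Round 3 (k=2): L=200 R=231
Round 4 (k=33): L=231 R=6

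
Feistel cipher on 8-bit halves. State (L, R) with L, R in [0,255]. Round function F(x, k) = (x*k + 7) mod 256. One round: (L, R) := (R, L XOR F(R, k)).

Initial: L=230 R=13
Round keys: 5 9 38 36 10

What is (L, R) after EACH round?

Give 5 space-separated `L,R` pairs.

Round 1 (k=5): L=13 R=174
Round 2 (k=9): L=174 R=40
Round 3 (k=38): L=40 R=89
Round 4 (k=36): L=89 R=163
Round 5 (k=10): L=163 R=60

Answer: 13,174 174,40 40,89 89,163 163,60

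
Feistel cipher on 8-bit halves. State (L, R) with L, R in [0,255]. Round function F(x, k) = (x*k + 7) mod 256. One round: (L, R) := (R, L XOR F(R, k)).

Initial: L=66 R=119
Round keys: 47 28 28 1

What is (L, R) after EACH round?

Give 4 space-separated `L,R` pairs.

Answer: 119,162 162,200 200,69 69,132

Derivation:
Round 1 (k=47): L=119 R=162
Round 2 (k=28): L=162 R=200
Round 3 (k=28): L=200 R=69
Round 4 (k=1): L=69 R=132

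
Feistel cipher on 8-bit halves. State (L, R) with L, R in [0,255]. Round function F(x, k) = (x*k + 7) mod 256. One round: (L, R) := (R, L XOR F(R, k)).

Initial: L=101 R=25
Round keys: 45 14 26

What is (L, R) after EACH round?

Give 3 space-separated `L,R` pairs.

Answer: 25,9 9,156 156,214

Derivation:
Round 1 (k=45): L=25 R=9
Round 2 (k=14): L=9 R=156
Round 3 (k=26): L=156 R=214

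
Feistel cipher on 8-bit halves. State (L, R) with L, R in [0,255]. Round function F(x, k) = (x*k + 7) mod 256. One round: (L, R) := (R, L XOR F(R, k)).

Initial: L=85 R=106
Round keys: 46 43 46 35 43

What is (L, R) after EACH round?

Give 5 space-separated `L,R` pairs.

Answer: 106,70 70,163 163,23 23,143 143,27

Derivation:
Round 1 (k=46): L=106 R=70
Round 2 (k=43): L=70 R=163
Round 3 (k=46): L=163 R=23
Round 4 (k=35): L=23 R=143
Round 5 (k=43): L=143 R=27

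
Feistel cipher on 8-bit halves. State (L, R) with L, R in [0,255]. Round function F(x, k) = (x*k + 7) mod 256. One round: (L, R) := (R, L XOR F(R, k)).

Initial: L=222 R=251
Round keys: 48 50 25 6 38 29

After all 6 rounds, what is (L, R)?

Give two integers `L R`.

Round 1 (k=48): L=251 R=201
Round 2 (k=50): L=201 R=178
Round 3 (k=25): L=178 R=160
Round 4 (k=6): L=160 R=117
Round 5 (k=38): L=117 R=197
Round 6 (k=29): L=197 R=45

Answer: 197 45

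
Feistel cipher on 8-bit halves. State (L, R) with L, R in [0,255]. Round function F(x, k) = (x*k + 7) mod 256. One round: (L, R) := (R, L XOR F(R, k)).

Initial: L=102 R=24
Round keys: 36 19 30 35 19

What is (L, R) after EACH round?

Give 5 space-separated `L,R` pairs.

Answer: 24,1 1,2 2,66 66,15 15,102

Derivation:
Round 1 (k=36): L=24 R=1
Round 2 (k=19): L=1 R=2
Round 3 (k=30): L=2 R=66
Round 4 (k=35): L=66 R=15
Round 5 (k=19): L=15 R=102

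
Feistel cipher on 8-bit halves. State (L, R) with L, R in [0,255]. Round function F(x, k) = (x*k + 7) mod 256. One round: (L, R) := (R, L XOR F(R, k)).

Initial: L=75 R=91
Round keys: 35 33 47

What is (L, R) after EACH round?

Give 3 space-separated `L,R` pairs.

Answer: 91,51 51,193 193,69

Derivation:
Round 1 (k=35): L=91 R=51
Round 2 (k=33): L=51 R=193
Round 3 (k=47): L=193 R=69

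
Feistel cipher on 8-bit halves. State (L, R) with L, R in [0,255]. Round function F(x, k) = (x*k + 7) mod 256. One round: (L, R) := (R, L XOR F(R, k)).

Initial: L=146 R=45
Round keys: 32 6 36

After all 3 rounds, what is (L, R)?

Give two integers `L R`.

Answer: 104 146

Derivation:
Round 1 (k=32): L=45 R=53
Round 2 (k=6): L=53 R=104
Round 3 (k=36): L=104 R=146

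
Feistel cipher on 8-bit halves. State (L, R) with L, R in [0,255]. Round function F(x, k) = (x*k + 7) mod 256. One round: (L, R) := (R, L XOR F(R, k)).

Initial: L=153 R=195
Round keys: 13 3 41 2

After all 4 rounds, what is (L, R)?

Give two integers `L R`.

Answer: 121 86

Derivation:
Round 1 (k=13): L=195 R=119
Round 2 (k=3): L=119 R=175
Round 3 (k=41): L=175 R=121
Round 4 (k=2): L=121 R=86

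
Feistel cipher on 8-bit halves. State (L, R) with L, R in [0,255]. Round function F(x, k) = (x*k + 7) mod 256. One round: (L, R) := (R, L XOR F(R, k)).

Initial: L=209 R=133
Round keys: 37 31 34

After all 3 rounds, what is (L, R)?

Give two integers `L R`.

Round 1 (k=37): L=133 R=145
Round 2 (k=31): L=145 R=19
Round 3 (k=34): L=19 R=28

Answer: 19 28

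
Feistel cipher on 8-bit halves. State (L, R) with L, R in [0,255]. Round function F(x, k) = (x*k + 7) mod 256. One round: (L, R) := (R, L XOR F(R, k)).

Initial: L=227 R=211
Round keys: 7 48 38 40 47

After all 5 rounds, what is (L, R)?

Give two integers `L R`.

Answer: 131 164

Derivation:
Round 1 (k=7): L=211 R=47
Round 2 (k=48): L=47 R=4
Round 3 (k=38): L=4 R=176
Round 4 (k=40): L=176 R=131
Round 5 (k=47): L=131 R=164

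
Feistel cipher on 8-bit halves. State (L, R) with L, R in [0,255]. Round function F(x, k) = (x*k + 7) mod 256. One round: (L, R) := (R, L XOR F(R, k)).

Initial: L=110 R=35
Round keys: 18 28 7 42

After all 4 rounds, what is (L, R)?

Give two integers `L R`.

Round 1 (k=18): L=35 R=19
Round 2 (k=28): L=19 R=56
Round 3 (k=7): L=56 R=156
Round 4 (k=42): L=156 R=167

Answer: 156 167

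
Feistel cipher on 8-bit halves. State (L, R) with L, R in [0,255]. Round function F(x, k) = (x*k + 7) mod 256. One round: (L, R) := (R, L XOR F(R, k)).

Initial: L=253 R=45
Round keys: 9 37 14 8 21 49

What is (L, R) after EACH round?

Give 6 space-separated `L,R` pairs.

Round 1 (k=9): L=45 R=97
Round 2 (k=37): L=97 R=33
Round 3 (k=14): L=33 R=180
Round 4 (k=8): L=180 R=134
Round 5 (k=21): L=134 R=177
Round 6 (k=49): L=177 R=110

Answer: 45,97 97,33 33,180 180,134 134,177 177,110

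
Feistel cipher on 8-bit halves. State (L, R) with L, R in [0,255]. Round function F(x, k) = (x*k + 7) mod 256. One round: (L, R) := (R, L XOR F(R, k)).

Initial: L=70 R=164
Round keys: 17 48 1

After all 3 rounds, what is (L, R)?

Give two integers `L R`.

Round 1 (k=17): L=164 R=173
Round 2 (k=48): L=173 R=211
Round 3 (k=1): L=211 R=119

Answer: 211 119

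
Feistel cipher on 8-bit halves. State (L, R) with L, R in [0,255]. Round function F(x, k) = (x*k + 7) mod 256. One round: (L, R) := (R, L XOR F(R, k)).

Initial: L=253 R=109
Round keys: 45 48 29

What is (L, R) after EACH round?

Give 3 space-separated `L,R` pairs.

Answer: 109,205 205,26 26,52

Derivation:
Round 1 (k=45): L=109 R=205
Round 2 (k=48): L=205 R=26
Round 3 (k=29): L=26 R=52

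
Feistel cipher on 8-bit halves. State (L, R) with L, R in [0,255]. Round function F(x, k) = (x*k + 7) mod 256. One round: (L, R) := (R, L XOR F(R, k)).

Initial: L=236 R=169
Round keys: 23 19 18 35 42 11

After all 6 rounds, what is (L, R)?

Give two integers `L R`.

Round 1 (k=23): L=169 R=218
Round 2 (k=19): L=218 R=156
Round 3 (k=18): L=156 R=37
Round 4 (k=35): L=37 R=138
Round 5 (k=42): L=138 R=142
Round 6 (k=11): L=142 R=171

Answer: 142 171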